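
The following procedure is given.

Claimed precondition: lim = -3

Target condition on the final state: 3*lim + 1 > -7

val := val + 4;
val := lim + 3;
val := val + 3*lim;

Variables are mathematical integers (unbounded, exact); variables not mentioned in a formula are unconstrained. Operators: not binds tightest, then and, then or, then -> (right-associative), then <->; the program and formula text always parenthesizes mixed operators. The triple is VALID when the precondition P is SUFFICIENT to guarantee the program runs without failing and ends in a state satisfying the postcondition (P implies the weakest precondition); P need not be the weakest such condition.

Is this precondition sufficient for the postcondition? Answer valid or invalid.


Working backward. After the program, the postcondition 3*lim + 1 > -7 must hold; in canonical form it is 3*lim > -8.
Before val := val + 3*lim: 3*lim > -8
Before val := lim + 3: 3*lim > -8
Before val := val + 4: 3*lim > -8
The weakest precondition is 3*lim > -8.
Check whether lim = -3 implies it.
Countermodel: at the initial state lim = -3, the precondition holds but the weakest precondition fails.
Answer: invalid


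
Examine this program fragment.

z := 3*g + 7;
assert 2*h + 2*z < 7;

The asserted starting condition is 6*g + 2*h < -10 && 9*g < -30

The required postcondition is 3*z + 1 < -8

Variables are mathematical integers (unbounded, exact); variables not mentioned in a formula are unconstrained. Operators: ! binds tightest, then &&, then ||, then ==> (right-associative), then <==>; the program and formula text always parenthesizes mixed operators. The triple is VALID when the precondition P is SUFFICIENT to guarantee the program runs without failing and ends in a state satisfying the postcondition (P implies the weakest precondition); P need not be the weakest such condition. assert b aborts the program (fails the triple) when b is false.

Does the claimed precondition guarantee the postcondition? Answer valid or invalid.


Working backward. After the program, the postcondition 3*z + 1 < -8 must hold; in canonical form it is 3*z < -9.
Before assert 2*h + 2*z < 7: 2*h + 2*z < 7 && 3*z < -9
Before z := 3*g + 7: 6*g + 2*h < -7 && 9*g < -30
The weakest precondition is 6*g + 2*h < -7 && 9*g < -30.
Check whether 6*g + 2*h < -10 && 9*g < -30 implies it.
Every state satisfying the precondition satisfies the weakest precondition: the implication holds.
Answer: valid


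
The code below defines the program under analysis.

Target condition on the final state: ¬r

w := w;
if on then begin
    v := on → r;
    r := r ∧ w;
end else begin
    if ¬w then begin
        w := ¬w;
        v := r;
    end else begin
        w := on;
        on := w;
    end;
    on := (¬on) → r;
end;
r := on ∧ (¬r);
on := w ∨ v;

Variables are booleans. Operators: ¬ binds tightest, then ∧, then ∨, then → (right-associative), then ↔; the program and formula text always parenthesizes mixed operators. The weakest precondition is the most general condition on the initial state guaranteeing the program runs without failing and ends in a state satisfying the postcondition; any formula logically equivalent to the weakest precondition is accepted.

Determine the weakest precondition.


Working backward. After the program, ¬r must hold.
Before on := w ∨ v: ¬r
Before r := on ∧ (¬r): ¬(on ∧ (¬r))
Then branch requires ¬(on ∧ (¬(r ∧ w))); else branch requires ((¬w) → (¬(((¬on) → r) ∧ (¬r)))) ∧ (w → (¬(((¬on) → r) ∧ (¬r)))).
Before the if: (on → (¬(on ∧ (¬(r ∧ w))))) ∧ ((¬on) → (((¬w) → (¬(((¬on) → r) ∧ (¬r)))) ∧ (w → (¬(((¬on) → r) ∧ (¬r))))))
Before w := w: (on → (¬(on ∧ (¬(r ∧ w))))) ∧ ((¬on) → (((¬w) → (¬(((¬on) → r) ∧ (¬r)))) ∧ (w → (¬(((¬on) → r) ∧ (¬r))))))
Answer: WP = (on → (¬(on ∧ (¬(r ∧ w))))) ∧ ((¬on) → (((¬w) → (¬(((¬on) → r) ∧ (¬r)))) ∧ (w → (¬(((¬on) → r) ∧ (¬r))))))


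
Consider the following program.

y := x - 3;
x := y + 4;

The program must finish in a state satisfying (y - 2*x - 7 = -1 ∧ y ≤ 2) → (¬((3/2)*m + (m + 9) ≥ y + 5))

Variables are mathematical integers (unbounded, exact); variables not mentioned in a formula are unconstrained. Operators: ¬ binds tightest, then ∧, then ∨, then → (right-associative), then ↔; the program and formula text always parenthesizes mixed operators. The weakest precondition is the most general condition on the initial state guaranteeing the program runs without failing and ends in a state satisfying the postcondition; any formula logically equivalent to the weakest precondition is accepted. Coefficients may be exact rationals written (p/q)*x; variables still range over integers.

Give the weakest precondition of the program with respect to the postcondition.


Working backward. After the program, the postcondition (y - 2*x - 7 = -1 ∧ y ≤ 2) → (¬((3/2)*m + (m + 9) ≥ y + 5)) must hold; in canonical form it is (y = 2*x + 6 ∧ y ≤ 2) → (¬((5/2)*m ≥ y - 4)).
Before x := y + 4: (y = -14 ∧ y ≤ 2) → (¬((5/2)*m ≥ y - 4))
Before y := x - 3: (x = -11 ∧ x ≤ 5) → (¬((5/2)*m ≥ x - 7))
Answer: WP = (x = -11 ∧ x ≤ 5) → (¬((5/2)*m ≥ x - 7))


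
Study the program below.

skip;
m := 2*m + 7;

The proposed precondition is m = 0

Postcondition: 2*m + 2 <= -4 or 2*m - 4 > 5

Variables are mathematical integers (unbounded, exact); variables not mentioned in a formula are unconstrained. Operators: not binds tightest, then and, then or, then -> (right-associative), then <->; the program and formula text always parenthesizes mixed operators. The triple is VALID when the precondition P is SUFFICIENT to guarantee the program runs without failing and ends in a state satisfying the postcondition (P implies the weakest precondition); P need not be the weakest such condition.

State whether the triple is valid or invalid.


Working backward. After the program, the postcondition 2*m + 2 <= -4 or 2*m - 4 > 5 must hold; in canonical form it is 2*m <= -6 or 2*m > 9.
Before m := 2*m + 7: 4*m <= -20 or 4*m > -5
Before skip: 4*m <= -20 or 4*m > -5
The weakest precondition is 4*m <= -20 or 4*m > -5.
Check whether m = 0 implies it.
Every state satisfying the precondition satisfies the weakest precondition: the implication holds.
Answer: valid


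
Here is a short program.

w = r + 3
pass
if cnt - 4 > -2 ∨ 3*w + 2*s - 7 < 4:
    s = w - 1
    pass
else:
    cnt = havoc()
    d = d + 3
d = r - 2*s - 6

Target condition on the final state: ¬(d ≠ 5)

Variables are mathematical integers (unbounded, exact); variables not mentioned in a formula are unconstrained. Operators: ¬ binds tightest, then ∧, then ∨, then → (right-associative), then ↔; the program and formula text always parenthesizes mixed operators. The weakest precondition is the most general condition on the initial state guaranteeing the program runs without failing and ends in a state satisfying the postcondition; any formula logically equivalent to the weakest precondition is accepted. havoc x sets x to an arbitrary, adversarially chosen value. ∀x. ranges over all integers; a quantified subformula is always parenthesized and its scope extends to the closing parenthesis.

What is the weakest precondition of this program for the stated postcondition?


Working backward. After the program, ¬(d ≠ 5) must hold.
Before d := r - 2*s - 6: ¬(r ≠ 2*s + 11)
Then branch requires ¬(r ≠ 2*w + 9); else branch requires ¬(r ≠ 2*s + 11).
Before the if: ((cnt > 2 ∨ 2*s + 3*w < 11) → (¬(r ≠ 2*w + 9))) ∧ ((¬(cnt > 2 ∨ 2*s + 3*w < 11)) → (¬(r ≠ 2*s + 11)))
Before skip: ((cnt > 2 ∨ 2*s + 3*w < 11) → (¬(r ≠ 2*w + 9))) ∧ ((¬(cnt > 2 ∨ 2*s + 3*w < 11)) → (¬(r ≠ 2*s + 11)))
Before w := r + 3: ((cnt > 2 ∨ 3*r + 2*s < 2) → (¬(r ≠ -15))) ∧ ((¬(cnt > 2 ∨ 3*r + 2*s < 2)) → (¬(r ≠ 2*s + 11)))
Answer: WP = ((cnt > 2 ∨ 3*r + 2*s < 2) → (¬(r ≠ -15))) ∧ ((¬(cnt > 2 ∨ 3*r + 2*s < 2)) → (¬(r ≠ 2*s + 11)))


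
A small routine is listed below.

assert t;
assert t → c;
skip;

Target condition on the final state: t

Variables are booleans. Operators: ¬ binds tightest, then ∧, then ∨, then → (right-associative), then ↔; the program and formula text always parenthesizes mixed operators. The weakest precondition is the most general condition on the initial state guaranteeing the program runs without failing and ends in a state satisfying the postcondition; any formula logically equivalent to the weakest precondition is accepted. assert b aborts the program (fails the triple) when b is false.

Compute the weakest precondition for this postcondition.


Working backward. After the program, t must hold.
Before skip: t
Before assert t → c: (t → c) ∧ t
Before assert t: t ∧ (t → c)
Answer: WP = t ∧ (t → c)


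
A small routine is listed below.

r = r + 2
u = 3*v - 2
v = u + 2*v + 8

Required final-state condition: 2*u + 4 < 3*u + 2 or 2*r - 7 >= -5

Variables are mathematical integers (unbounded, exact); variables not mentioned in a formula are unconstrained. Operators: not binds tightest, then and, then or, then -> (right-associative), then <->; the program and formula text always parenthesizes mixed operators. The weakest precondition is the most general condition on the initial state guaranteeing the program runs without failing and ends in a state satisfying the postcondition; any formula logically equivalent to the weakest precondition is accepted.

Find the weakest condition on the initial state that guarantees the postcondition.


Working backward. After the program, the postcondition 2*u + 4 < 3*u + 2 or 2*r - 7 >= -5 must hold; in canonical form it is u > 2 or 2*r >= 2.
Before v := u + 2*v + 8: u > 2 or 2*r >= 2
Before u := 3*v - 2: 3*v > 4 or 2*r >= 2
Before r := r + 2: 3*v > 4 or 2*r >= -2
Answer: WP = 3*v > 4 or 2*r >= -2


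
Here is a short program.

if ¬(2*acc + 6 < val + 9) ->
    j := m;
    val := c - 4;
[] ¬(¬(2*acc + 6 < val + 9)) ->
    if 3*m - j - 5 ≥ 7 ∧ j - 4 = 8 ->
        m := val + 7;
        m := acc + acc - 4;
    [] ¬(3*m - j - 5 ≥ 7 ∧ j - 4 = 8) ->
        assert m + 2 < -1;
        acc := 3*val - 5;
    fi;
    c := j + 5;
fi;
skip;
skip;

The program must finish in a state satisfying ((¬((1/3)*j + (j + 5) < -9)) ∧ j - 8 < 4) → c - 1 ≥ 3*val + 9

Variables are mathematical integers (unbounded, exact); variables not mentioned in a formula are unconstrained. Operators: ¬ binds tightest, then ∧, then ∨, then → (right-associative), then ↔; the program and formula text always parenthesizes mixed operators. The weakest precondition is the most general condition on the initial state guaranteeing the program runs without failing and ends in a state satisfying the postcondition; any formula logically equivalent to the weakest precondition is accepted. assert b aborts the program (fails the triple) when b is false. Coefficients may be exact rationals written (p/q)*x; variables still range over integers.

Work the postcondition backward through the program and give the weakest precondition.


Working backward. After the program, the postcondition ((¬((1/3)*j + (j + 5) < -9)) ∧ j - 8 < 4) → c - 1 ≥ 3*val + 9 must hold; in canonical form it is ((¬((4/3)*j < -14)) ∧ j < 12) → c ≥ 3*val + 10.
Before skip: ((¬((4/3)*j < -14)) ∧ j < 12) → c ≥ 3*val + 10
Before skip: ((¬((4/3)*j < -14)) ∧ j < 12) → c ≥ 3*val + 10
Then branch requires ((¬((4/3)*m < -14)) ∧ m < 12) → 2*c ≤ 2; else branch requires ((3*m ≥ j + 12 ∧ j = 12) → (((¬((4/3)*j < -14)) ∧ j < 12) → j ≥ 3*val + 5)) ∧ ((¬(3*m ≥ j + 12 ∧ j = 12)) → (m < -3 ∧ (((¬((4/3)*j < -14)) ∧ j < 12) → j ≥ 3*val + 5))).
Before the if: ((¬(2*acc < val + 3)) → (((¬((4/3)*m < -14)) ∧ m < 12) → 2*c ≤ 2)) ∧ (2*acc < val + 3 → (((3*m ≥ j + 12 ∧ j = 12) → (((¬((4/3)*j < -14)) ∧ j < 12) → j ≥ 3*val + 5)) ∧ ((¬(3*m ≥ j + 12 ∧ j = 12)) → (m < -3 ∧ (((¬((4/3)*j < -14)) ∧ j < 12) → j ≥ 3*val + 5)))))
Answer: WP = ((¬(2*acc < val + 3)) → (((¬((4/3)*m < -14)) ∧ m < 12) → 2*c ≤ 2)) ∧ (2*acc < val + 3 → (((3*m ≥ j + 12 ∧ j = 12) → (((¬((4/3)*j < -14)) ∧ j < 12) → j ≥ 3*val + 5)) ∧ ((¬(3*m ≥ j + 12 ∧ j = 12)) → (m < -3 ∧ (((¬((4/3)*j < -14)) ∧ j < 12) → j ≥ 3*val + 5)))))


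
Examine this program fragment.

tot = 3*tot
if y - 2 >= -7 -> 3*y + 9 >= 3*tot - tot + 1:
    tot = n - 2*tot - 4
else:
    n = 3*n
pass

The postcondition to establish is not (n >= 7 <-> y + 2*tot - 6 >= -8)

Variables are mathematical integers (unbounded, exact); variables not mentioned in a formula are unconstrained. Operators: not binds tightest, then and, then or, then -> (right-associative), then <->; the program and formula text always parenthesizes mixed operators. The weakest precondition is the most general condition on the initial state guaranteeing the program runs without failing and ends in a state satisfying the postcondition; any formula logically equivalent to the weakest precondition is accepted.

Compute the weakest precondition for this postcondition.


Working backward. After the program, the postcondition not (n >= 7 <-> y + 2*tot - 6 >= -8) must hold; in canonical form it is not (n >= 7 <-> 2*tot + y >= -2).
Before skip: not (n >= 7 <-> 2*tot + y >= -2)
Then branch requires not (n >= 7 <-> 2*n + y >= 4*tot + 6); else branch requires not (3*n >= 7 <-> 2*tot + y >= -2).
Before the if: ((y >= -5 -> 3*y >= 2*tot - 8) -> (not (n >= 7 <-> 2*n + y >= 4*tot + 6))) and ((not (y >= -5 -> 3*y >= 2*tot - 8)) -> (not (3*n >= 7 <-> 2*tot + y >= -2)))
Before tot := 3*tot: ((y >= -5 -> 3*y >= 6*tot - 8) -> (not (n >= 7 <-> 2*n + y >= 12*tot + 6))) and ((not (y >= -5 -> 3*y >= 6*tot - 8)) -> (not (3*n >= 7 <-> 6*tot + y >= -2)))
Answer: WP = ((y >= -5 -> 3*y >= 6*tot - 8) -> (not (n >= 7 <-> 2*n + y >= 12*tot + 6))) and ((not (y >= -5 -> 3*y >= 6*tot - 8)) -> (not (3*n >= 7 <-> 6*tot + y >= -2)))


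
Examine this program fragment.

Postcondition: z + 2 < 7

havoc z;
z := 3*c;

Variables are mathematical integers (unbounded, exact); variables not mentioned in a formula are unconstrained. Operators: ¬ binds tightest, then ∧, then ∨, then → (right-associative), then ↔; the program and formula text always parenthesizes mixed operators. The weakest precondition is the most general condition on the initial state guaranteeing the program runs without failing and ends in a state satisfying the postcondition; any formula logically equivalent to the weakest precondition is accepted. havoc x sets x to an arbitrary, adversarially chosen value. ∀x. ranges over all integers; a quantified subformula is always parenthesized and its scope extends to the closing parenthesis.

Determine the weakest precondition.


Working backward. After the program, the postcondition z + 2 < 7 must hold; in canonical form it is z < 5.
Before z := 3*c: 3*c < 5
Before havoc z: 3*c < 5
Answer: WP = 3*c < 5


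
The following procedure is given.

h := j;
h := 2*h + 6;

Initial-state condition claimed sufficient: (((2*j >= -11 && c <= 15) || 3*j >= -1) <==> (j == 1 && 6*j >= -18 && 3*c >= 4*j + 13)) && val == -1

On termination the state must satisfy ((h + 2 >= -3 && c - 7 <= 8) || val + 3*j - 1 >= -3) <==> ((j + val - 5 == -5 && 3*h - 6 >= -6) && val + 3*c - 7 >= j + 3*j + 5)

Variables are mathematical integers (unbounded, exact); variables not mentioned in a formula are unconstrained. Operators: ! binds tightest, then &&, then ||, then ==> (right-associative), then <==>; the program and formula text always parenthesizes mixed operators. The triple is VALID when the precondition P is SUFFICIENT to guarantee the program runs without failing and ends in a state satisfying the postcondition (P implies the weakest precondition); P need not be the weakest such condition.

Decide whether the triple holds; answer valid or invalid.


Working backward. After the program, the postcondition ((h + 2 >= -3 && c - 7 <= 8) || val + 3*j - 1 >= -3) <==> ((j + val - 5 == -5 && 3*h - 6 >= -6) && val + 3*c - 7 >= j + 3*j + 5) must hold; in canonical form it is ((h >= -5 && c <= 15) || 3*j + val >= -2) <==> (j + val == 0 && 3*h >= 0 && 3*c + val >= 4*j + 12).
Before h := 2*h + 6: ((2*h >= -11 && c <= 15) || 3*j + val >= -2) <==> (j + val == 0 && 6*h >= -18 && 3*c + val >= 4*j + 12)
Before h := j: ((2*j >= -11 && c <= 15) || 3*j + val >= -2) <==> (j + val == 0 && 6*j >= -18 && 3*c + val >= 4*j + 12)
The weakest precondition is ((2*j >= -11 && c <= 15) || 3*j + val >= -2) <==> (j + val == 0 && 6*j >= -18 && 3*c + val >= 4*j + 12).
Check whether (((2*j >= -11 && c <= 15) || 3*j >= -1) <==> (j == 1 && 6*j >= -18 && 3*c >= 4*j + 13)) && val == -1 implies it.
Every state satisfying the precondition satisfies the weakest precondition: the implication holds.
Answer: valid


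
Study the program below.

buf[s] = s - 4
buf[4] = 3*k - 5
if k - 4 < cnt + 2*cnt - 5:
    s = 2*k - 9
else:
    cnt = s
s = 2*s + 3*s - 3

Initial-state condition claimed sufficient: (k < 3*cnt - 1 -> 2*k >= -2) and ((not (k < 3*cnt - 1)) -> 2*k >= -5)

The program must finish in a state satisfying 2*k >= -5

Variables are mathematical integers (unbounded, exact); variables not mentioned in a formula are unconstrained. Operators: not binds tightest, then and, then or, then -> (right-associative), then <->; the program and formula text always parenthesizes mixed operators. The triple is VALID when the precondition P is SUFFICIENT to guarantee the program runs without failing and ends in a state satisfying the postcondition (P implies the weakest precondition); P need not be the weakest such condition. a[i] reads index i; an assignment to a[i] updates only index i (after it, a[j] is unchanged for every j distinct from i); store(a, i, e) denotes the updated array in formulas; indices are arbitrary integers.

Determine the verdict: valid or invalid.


Working backward. After the program, 2*k >= -5 must hold.
Before s := 2*s + 3*s - 3: 2*k >= -5
Then branch requires 2*k >= -5; else branch requires 2*k >= -5.
Before the if: (k < 3*cnt - 1 -> 2*k >= -5) and ((not (k < 3*cnt - 1)) -> 2*k >= -5)
Before buf[4] := 3*k - 5: (k < 3*cnt - 1 -> 2*k >= -5) and ((not (k < 3*cnt - 1)) -> 2*k >= -5)
Before buf[s] := s - 4: (k < 3*cnt - 1 -> 2*k >= -5) and ((not (k < 3*cnt - 1)) -> 2*k >= -5)
The weakest precondition is (k < 3*cnt - 1 -> 2*k >= -5) and ((not (k < 3*cnt - 1)) -> 2*k >= -5).
Check whether (k < 3*cnt - 1 -> 2*k >= -2) and ((not (k < 3*cnt - 1)) -> 2*k >= -5) implies it.
Every state satisfying the precondition satisfies the weakest precondition: the implication holds.
Answer: valid


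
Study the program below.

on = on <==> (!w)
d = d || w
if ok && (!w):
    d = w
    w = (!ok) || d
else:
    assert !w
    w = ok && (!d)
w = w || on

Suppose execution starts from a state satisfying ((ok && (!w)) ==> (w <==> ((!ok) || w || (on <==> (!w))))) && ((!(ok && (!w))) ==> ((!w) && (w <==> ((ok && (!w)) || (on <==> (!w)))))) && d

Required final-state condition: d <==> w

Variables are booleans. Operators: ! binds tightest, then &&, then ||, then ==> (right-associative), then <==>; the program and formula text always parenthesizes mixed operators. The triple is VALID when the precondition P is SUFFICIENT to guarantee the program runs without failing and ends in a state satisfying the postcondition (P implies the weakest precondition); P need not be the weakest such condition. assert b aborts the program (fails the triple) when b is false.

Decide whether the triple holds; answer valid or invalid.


Working backward. After the program, d <==> w must hold.
Before w := w || on: d <==> (w || on)
Then branch requires w <==> ((!ok) || w || on); else branch requires (!w) && (d <==> ((ok && (!d)) || on)).
Before the if: ((ok && (!w)) ==> (w <==> ((!ok) || w || on))) && ((!(ok && (!w))) ==> ((!w) && (d <==> ((ok && (!d)) || on))))
Before d := d || w: ((ok && (!w)) ==> (w <==> ((!ok) || w || on))) && ((!(ok && (!w))) ==> ((!w) && ((d || w) <==> ((ok && (!(d || w))) || on))))
Before on := on <==> (!w): ((ok && (!w)) ==> (w <==> ((!ok) || w || (on <==> (!w))))) && ((!(ok && (!w))) ==> ((!w) && ((d || w) <==> ((ok && (!(d || w))) || (on <==> (!w))))))
The weakest precondition is ((ok && (!w)) ==> (w <==> ((!ok) || w || (on <==> (!w))))) && ((!(ok && (!w))) ==> ((!w) && ((d || w) <==> ((ok && (!(d || w))) || (on <==> (!w)))))).
Check whether ((ok && (!w)) ==> (w <==> ((!ok) || w || (on <==> (!w))))) && ((!(ok && (!w))) ==> ((!w) && (w <==> ((ok && (!w)) || (on <==> (!w)))))) && d implies it.
Countermodel: at the initial state d = true, ok = false, on = false, w = false, the precondition holds but the weakest precondition fails.
Answer: invalid


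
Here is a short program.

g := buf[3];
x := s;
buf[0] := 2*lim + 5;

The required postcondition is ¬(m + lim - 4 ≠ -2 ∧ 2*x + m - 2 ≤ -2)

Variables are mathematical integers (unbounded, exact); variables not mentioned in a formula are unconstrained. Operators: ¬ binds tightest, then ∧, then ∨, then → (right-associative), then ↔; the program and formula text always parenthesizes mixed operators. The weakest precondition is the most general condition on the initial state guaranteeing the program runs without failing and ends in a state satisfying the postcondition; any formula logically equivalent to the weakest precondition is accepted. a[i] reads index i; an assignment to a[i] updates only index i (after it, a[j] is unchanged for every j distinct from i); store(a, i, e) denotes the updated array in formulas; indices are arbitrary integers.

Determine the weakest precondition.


Working backward. After the program, the postcondition ¬(m + lim - 4 ≠ -2 ∧ 2*x + m - 2 ≤ -2) must hold; in canonical form it is ¬(lim + m ≠ 2 ∧ m + 2*x ≤ 0).
Before buf[0] := 2*lim + 5: ¬(lim + m ≠ 2 ∧ m + 2*x ≤ 0)
Before x := s: ¬(lim + m ≠ 2 ∧ m + 2*s ≤ 0)
Before g := buf[3]: ¬(lim + m ≠ 2 ∧ m + 2*s ≤ 0)
Answer: WP = ¬(lim + m ≠ 2 ∧ m + 2*s ≤ 0)


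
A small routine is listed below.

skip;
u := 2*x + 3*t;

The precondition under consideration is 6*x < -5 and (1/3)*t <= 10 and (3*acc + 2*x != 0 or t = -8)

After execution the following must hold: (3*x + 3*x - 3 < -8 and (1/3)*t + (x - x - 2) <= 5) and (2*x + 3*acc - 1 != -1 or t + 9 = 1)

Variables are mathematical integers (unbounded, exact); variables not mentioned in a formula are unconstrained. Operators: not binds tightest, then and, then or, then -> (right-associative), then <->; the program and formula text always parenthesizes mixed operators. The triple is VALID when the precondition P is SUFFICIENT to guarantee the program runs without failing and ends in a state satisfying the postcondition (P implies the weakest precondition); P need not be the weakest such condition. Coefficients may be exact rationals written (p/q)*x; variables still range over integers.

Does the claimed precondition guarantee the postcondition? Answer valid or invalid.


Working backward. After the program, the postcondition (3*x + 3*x - 3 < -8 and (1/3)*t + (x - x - 2) <= 5) and (2*x + 3*acc - 1 != -1 or t + 9 = 1) must hold; in canonical form it is 6*x < -5 and (1/3)*t <= 7 and (3*acc + 2*x != 0 or t = -8).
Before u := 2*x + 3*t: 6*x < -5 and (1/3)*t <= 7 and (3*acc + 2*x != 0 or t = -8)
Before skip: 6*x < -5 and (1/3)*t <= 7 and (3*acc + 2*x != 0 or t = -8)
The weakest precondition is 6*x < -5 and (1/3)*t <= 7 and (3*acc + 2*x != 0 or t = -8).
Check whether 6*x < -5 and (1/3)*t <= 10 and (3*acc + 2*x != 0 or t = -8) implies it.
Countermodel: at the initial state acc = 0, t = 22, x = -1, the precondition holds but the weakest precondition fails.
Answer: invalid


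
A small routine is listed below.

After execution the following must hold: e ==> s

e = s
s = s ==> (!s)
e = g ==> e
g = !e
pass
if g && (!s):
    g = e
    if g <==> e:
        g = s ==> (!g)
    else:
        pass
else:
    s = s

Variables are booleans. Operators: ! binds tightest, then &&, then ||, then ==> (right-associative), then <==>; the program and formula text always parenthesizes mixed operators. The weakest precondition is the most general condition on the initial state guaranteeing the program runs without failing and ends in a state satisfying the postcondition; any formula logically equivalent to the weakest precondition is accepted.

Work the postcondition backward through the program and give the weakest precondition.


Working backward. After the program, e ==> s must hold.
Then branch requires e ==> s; else branch requires e ==> s.
Before the if: ((g && (!s)) ==> (e ==> s)) && ((!(g && (!s))) ==> (e ==> s))
Before skip: ((g && (!s)) ==> (e ==> s)) && ((!(g && (!s))) ==> (e ==> s))
Before g := !e: (((!e) && (!s)) ==> (e ==> s)) && ((!((!e) && (!s))) ==> (e ==> s))
Before e := g ==> e: (((!(g ==> e)) && (!s)) ==> ((g ==> e) ==> s)) && ((!((!(g ==> e)) && (!s))) ==> ((g ==> e) ==> s))
Before s := s ==> (!s): (((!(g ==> e)) && (!(s ==> (!s)))) ==> ((g ==> e) ==> (s ==> (!s)))) && ((!((!(g ==> e)) && (!(s ==> (!s))))) ==> ((g ==> e) ==> (s ==> (!s))))
Before e := s: (((!(g ==> s)) && (!(s ==> (!s)))) ==> ((g ==> s) ==> (s ==> (!s)))) && ((!((!(g ==> s)) && (!(s ==> (!s))))) ==> ((g ==> s) ==> (s ==> (!s))))
Answer: WP = (((!(g ==> s)) && (!(s ==> (!s)))) ==> ((g ==> s) ==> (s ==> (!s)))) && ((!((!(g ==> s)) && (!(s ==> (!s))))) ==> ((g ==> s) ==> (s ==> (!s))))


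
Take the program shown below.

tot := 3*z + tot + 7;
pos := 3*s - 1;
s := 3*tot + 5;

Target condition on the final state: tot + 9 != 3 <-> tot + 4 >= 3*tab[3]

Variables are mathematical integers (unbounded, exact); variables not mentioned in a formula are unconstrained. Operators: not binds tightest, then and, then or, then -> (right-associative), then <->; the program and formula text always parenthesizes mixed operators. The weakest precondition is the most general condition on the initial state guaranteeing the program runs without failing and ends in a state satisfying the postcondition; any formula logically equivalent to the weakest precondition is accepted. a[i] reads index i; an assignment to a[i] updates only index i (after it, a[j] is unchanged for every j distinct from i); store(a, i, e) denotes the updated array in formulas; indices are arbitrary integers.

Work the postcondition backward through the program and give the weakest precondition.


Working backward. After the program, the postcondition tot + 9 != 3 <-> tot + 4 >= 3*tab[3] must hold; in canonical form it is tot != -6 <-> tot >= 3*tab[3] - 4.
Before s := 3*tot + 5: tot != -6 <-> tot >= 3*tab[3] - 4
Before pos := 3*s - 1: tot != -6 <-> tot >= 3*tab[3] - 4
Before tot := 3*z + tot + 7: tot + 3*z != -13 <-> tot + 3*z >= 3*tab[3] - 11
Answer: WP = tot + 3*z != -13 <-> tot + 3*z >= 3*tab[3] - 11


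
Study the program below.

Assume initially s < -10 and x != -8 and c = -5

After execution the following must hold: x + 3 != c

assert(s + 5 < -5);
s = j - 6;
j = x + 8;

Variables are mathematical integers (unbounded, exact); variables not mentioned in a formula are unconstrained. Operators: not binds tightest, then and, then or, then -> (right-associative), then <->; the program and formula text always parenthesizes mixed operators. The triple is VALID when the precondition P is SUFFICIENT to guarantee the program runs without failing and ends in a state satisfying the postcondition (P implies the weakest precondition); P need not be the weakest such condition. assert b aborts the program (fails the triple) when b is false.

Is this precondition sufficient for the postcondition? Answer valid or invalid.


Working backward. After the program, the postcondition x + 3 != c must hold; in canonical form it is x != c - 3.
Before j := x + 8: x != c - 3
Before s := j - 6: x != c - 3
Before assert s + 5 < -5: s < -10 and x != c - 3
The weakest precondition is s < -10 and x != c - 3.
Check whether s < -10 and x != -8 and c = -5 implies it.
Every state satisfying the precondition satisfies the weakest precondition: the implication holds.
Answer: valid


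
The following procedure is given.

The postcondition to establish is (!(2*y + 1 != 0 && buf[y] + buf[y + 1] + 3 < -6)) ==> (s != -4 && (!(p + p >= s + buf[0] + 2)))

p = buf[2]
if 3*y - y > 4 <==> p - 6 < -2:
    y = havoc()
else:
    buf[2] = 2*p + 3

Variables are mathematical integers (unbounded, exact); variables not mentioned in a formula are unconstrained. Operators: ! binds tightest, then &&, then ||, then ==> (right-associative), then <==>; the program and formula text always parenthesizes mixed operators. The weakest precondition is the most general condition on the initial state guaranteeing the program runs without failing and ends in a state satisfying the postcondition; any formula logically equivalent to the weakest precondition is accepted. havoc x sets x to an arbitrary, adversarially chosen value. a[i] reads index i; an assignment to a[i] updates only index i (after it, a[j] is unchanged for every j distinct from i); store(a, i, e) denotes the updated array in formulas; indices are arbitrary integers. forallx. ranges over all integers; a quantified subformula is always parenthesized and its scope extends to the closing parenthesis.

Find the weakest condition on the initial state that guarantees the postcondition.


Working backward. After the program, the postcondition (!(2*y + 1 != 0 && buf[y] + buf[y + 1] + 3 < -6)) ==> (s != -4 && (!(p + p >= s + buf[0] + 2))) must hold; in canonical form it is (!(2*y != -1 && buf[y + 1] + buf[y] < -9)) ==> (s != -4 && (!(2*p >= buf[0] + s + 2))).
Then branch requires forall y_1. ((!(2*y_1 != -1 && buf[y_1 + 1] + buf[y_1] < -9)) ==> (s != -4 && (!(2*p >= buf[0] + s + 2)))); else branch requires (!(2*y != -1 && store(buf, 2, 2*p + 3)[y + 1] + store(buf, 2, 2*p + 3)[y] < -9)) ==> (s != -4 && (!(2*p >= buf[0] + s + 2))).
Before the if: ((2*y > 4 <==> p < 4) ==> (forall y_1. ((!(2*y_1 != -1 && buf[y_1 + 1] + buf[y_1] < -9)) ==> (s != -4 && (!(2*p >= buf[0] + s + 2)))))) && ((!(2*y > 4 <==> p < 4)) ==> ((!(2*y != -1 && store(buf, 2, 2*p + 3)[y + 1] + store(buf, 2, 2*p + 3)[y] < -9)) ==> (s != -4 && (!(2*p >= buf[0] + s + 2)))))
Before p := buf[2]: ((2*y > 4 <==> buf[2] < 4) ==> (forall y_1. ((!(2*y_1 != -1 && buf[y_1 + 1] + buf[y_1] < -9)) ==> (s != -4 && (!(2*buf[2] >= buf[0] + s + 2)))))) && ((!(2*y > 4 <==> buf[2] < 4)) ==> ((!(2*y != -1 && store(buf, 2, 2*buf[2] + 3)[y + 1] + store(buf, 2, 2*buf[2] + 3)[y] < -9)) ==> (s != -4 && (!(2*buf[2] >= buf[0] + s + 2)))))
Answer: WP = ((2*y > 4 <==> buf[2] < 4) ==> (forall y_1. ((!(2*y_1 != -1 && buf[y_1 + 1] + buf[y_1] < -9)) ==> (s != -4 && (!(2*buf[2] >= buf[0] + s + 2)))))) && ((!(2*y > 4 <==> buf[2] < 4)) ==> ((!(2*y != -1 && store(buf, 2, 2*buf[2] + 3)[y + 1] + store(buf, 2, 2*buf[2] + 3)[y] < -9)) ==> (s != -4 && (!(2*buf[2] >= buf[0] + s + 2)))))


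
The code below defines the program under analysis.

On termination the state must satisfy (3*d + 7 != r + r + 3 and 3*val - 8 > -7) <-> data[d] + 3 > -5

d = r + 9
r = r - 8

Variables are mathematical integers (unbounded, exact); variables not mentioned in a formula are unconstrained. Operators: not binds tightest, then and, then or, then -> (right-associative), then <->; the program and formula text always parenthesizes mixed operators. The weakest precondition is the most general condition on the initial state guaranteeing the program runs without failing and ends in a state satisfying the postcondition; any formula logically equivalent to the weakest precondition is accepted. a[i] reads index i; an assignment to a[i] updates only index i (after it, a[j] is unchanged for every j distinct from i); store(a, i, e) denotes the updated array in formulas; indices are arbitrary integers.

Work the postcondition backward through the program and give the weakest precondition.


Working backward. After the program, the postcondition (3*d + 7 != r + r + 3 and 3*val - 8 > -7) <-> data[d] + 3 > -5 must hold; in canonical form it is (3*d != 2*r - 4 and 3*val > 1) <-> data[d] > -8.
Before r := r - 8: (3*d != 2*r - 20 and 3*val > 1) <-> data[d] > -8
Before d := r + 9: (r != -47 and 3*val > 1) <-> data[r + 9] > -8
Answer: WP = (r != -47 and 3*val > 1) <-> data[r + 9] > -8


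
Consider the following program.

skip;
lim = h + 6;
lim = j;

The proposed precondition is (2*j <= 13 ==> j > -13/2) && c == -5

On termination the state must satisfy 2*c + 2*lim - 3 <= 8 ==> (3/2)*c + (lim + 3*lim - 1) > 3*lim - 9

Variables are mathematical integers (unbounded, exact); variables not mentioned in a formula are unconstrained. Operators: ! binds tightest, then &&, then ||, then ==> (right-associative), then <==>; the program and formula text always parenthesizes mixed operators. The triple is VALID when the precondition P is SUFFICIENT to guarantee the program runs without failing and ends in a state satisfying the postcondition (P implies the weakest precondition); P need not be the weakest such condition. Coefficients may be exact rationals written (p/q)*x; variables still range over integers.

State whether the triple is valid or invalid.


Working backward. After the program, the postcondition 2*c + 2*lim - 3 <= 8 ==> (3/2)*c + (lim + 3*lim - 1) > 3*lim - 9 must hold; in canonical form it is 2*c + 2*lim <= 11 ==> (3/2)*c + lim > -8.
Before lim := j: 2*c + 2*j <= 11 ==> (3/2)*c + j > -8
Before lim := h + 6: 2*c + 2*j <= 11 ==> (3/2)*c + j > -8
Before skip: 2*c + 2*j <= 11 ==> (3/2)*c + j > -8
The weakest precondition is 2*c + 2*j <= 11 ==> (3/2)*c + j > -8.
Check whether (2*j <= 13 ==> j > -13/2) && c == -5 implies it.
Countermodel: at the initial state c = -5, j = -1, the precondition holds but the weakest precondition fails.
Answer: invalid


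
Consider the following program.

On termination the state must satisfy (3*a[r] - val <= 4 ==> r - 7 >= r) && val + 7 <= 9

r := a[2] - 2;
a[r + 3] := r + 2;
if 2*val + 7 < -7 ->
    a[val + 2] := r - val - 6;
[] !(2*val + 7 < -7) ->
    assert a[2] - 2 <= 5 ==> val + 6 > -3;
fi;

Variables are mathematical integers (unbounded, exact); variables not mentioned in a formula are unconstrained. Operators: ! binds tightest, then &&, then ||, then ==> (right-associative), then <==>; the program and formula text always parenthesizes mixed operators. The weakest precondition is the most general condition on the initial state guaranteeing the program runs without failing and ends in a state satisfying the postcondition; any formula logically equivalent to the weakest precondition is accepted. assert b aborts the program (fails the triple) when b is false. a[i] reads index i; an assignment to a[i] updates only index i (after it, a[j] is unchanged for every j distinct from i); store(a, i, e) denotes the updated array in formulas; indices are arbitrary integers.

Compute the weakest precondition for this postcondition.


Working backward. After the program, the postcondition (3*a[r] - val <= 4 ==> r - 7 >= r) && val + 7 <= 9 must hold; in canonical form it is (!(3*a[r] <= val + 4)) && val <= 2.
Then branch requires (!(3*store(a, val + 2, r - val - 6)[r] <= val + 4)) && val <= 2; else branch requires (a[2] <= 7 ==> val > -9) && (!(3*a[r] <= val + 4)) && val <= 2.
Before the if: (2*val < -14 ==> ((!(3*store(a, val + 2, r - val - 6)[r] <= val + 4)) && val <= 2)) && ((!(2*val < -14)) ==> ((a[2] <= 7 ==> val > -9) && (!(3*a[r] <= val + 4)) && val <= 2))
Before a[r + 3] := r + 2: (2*val < -14 ==> ((!(3*store(store(a, r + 3, r + 2), val + 2, r - val - 6)[r] <= val + 4)) && val <= 2)) && ((!(2*val < -14)) ==> ((store(a, r + 3, r + 2)[2] <= 7 ==> val > -9) && (!(3*store(a, r + 3, r + 2)[r] <= val + 4)) && val <= 2))
Before r := a[2] - 2: (2*val < -14 ==> ((!(3*store(store(a, a[2] + 1, a[2]), val + 2, a[2] - val - 8)[a[2] - 2] <= val + 4)) && val <= 2)) && ((!(2*val < -14)) ==> ((store(a, a[2] + 1, a[2])[2] <= 7 ==> val > -9) && (!(3*store(a, a[2] + 1, a[2])[a[2] - 2] <= val + 4)) && val <= 2))
Answer: WP = (2*val < -14 ==> ((!(3*store(store(a, a[2] + 1, a[2]), val + 2, a[2] - val - 8)[a[2] - 2] <= val + 4)) && val <= 2)) && ((!(2*val < -14)) ==> ((store(a, a[2] + 1, a[2])[2] <= 7 ==> val > -9) && (!(3*store(a, a[2] + 1, a[2])[a[2] - 2] <= val + 4)) && val <= 2))


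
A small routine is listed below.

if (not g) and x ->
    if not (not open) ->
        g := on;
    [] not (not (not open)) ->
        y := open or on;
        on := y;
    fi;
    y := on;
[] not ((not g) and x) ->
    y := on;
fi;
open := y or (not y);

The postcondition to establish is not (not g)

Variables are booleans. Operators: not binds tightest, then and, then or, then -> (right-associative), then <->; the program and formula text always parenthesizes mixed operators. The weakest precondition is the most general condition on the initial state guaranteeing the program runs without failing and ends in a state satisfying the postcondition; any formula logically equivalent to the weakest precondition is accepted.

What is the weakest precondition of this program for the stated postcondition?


Working backward. After the program, the postcondition not (not g) must hold; in canonical form it is g.
Before open := y or (not y): g
Then branch requires (open -> on) and ((not open) -> g); else branch requires g.
Before the if: (((not g) and x) -> ((open -> on) and ((not open) -> g))) and ((not ((not g) and x)) -> g)
Answer: WP = (((not g) and x) -> ((open -> on) and ((not open) -> g))) and ((not ((not g) and x)) -> g)


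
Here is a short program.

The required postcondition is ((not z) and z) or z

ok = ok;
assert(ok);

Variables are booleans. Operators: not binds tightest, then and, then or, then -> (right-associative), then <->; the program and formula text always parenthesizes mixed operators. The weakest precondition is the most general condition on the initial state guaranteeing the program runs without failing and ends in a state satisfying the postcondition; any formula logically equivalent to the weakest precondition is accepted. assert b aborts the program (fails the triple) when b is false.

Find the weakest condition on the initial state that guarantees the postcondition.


Working backward. After the program, the postcondition ((not z) and z) or z must hold; in canonical form it is z.
Before assert ok: ok and z
Before ok := ok: ok and z
Answer: WP = ok and z


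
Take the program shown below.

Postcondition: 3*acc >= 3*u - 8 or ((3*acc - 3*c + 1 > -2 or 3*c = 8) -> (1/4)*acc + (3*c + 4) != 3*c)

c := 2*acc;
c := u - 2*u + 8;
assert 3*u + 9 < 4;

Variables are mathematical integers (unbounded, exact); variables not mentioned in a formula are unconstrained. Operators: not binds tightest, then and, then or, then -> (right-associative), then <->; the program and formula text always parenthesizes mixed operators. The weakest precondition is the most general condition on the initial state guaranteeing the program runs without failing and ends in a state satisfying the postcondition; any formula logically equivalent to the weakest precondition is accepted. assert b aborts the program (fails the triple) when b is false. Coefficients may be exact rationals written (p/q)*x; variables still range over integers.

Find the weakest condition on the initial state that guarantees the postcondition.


Working backward. After the program, the postcondition 3*acc >= 3*u - 8 or ((3*acc - 3*c + 1 > -2 or 3*c = 8) -> (1/4)*acc + (3*c + 4) != 3*c) must hold; in canonical form it is 3*acc >= 3*u - 8 or ((3*acc > 3*c - 3 or 3*c = 8) -> (1/4)*acc != -4).
Before assert 3*u + 9 < 4: 3*u < -5 and (3*acc >= 3*u - 8 or ((3*acc > 3*c - 3 or 3*c = 8) -> (1/4)*acc != -4))
Before c := u - 2*u + 8: 3*u < -5 and (3*acc >= 3*u - 8 or ((3*acc + 3*u > 21 or 3*u = 16) -> (1/4)*acc != -4))
Before c := 2*acc: 3*u < -5 and (3*acc >= 3*u - 8 or ((3*acc + 3*u > 21 or 3*u = 16) -> (1/4)*acc != -4))
Answer: WP = 3*u < -5 and (3*acc >= 3*u - 8 or ((3*acc + 3*u > 21 or 3*u = 16) -> (1/4)*acc != -4))


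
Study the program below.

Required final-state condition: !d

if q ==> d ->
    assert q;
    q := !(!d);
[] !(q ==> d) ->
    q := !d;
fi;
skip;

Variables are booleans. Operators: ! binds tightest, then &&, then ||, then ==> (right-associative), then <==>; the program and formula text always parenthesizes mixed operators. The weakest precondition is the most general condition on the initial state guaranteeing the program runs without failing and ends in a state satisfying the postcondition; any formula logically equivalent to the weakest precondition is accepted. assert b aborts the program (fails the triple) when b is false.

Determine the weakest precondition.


Working backward. After the program, !d must hold.
Before skip: !d
Then branch requires q && (!d); else branch requires !d.
Before the if: ((q ==> d) ==> (q && (!d))) && ((!(q ==> d)) ==> (!d))
Answer: WP = ((q ==> d) ==> (q && (!d))) && ((!(q ==> d)) ==> (!d))
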